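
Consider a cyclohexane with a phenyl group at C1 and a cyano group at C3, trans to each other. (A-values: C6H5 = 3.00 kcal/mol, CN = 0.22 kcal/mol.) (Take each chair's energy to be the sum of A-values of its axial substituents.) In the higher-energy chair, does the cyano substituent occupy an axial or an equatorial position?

C1 and C3 have the same parity, so for the trans isomer the two substituents are one axial and one equatorial in each chair.
Chair I (phenyl axial, cyano equatorial): E = 3.00 kcal/mol.
Chair II (phenyl equatorial, cyano axial): E = 0.22 kcal/mol.
Chair I is the less stable (higher-energy) conformer, and in that chair the cyano group is equatorial.

equatorial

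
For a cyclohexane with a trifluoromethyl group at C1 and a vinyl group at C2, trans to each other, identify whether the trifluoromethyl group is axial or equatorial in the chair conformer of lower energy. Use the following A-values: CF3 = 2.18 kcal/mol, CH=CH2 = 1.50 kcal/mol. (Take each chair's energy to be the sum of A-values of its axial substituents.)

C1 and C2 have opposite parity, so for the trans isomer the two substituents are e,e in one chair and a,a in the other.
Chair I (trifluoromethyl axial, vinyl axial): E = 3.68 kcal/mol.
Chair II (trifluoromethyl equatorial, vinyl equatorial): E = 0.00 kcal/mol.
Chair II is the more stable (lower-energy) conformer, and in that chair the trifluoromethyl group is equatorial.

equatorial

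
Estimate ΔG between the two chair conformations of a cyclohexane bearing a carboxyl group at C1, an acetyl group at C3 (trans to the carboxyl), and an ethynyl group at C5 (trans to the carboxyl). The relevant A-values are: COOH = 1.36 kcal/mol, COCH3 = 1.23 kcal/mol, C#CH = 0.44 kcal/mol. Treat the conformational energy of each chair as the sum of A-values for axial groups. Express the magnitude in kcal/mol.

0.31 kcal/mol

Chair I (carboxyl axial, acetyl equatorial, ethynyl equatorial): E = 1.36 kcal/mol.
Chair II (carboxyl equatorial, acetyl axial, ethynyl axial): E = 1.67 kcal/mol.
ΔE = 1.67 − 1.36 = 0.31 kcal/mol; chair I is more stable.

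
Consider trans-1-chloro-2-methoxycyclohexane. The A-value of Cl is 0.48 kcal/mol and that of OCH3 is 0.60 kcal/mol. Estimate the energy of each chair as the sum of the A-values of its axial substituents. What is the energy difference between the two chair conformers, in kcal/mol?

C1 and C2 have opposite parity, so for the trans isomer the two substituents are e,e in one chair and a,a in the other.
Chair I (chloro axial, methoxy axial): E = 1.08 kcal/mol.
Chair II (chloro equatorial, methoxy equatorial): E = 0.00 kcal/mol.
ΔE = 1.08 − 0.00 = 1.08 kcal/mol; chair II is more stable.

1.08 kcal/mol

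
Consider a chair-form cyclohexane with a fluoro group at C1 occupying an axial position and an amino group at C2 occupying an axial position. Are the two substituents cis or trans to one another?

trans

C1 and C2 have opposite parity, so their axial bonds point in opposite directions.
With opposite-parity carbons, two substituents on the same face are one axial and one equatorial; opposite faces give both axial or both equatorial.
Here the groups are axial/axial → opposite face → trans.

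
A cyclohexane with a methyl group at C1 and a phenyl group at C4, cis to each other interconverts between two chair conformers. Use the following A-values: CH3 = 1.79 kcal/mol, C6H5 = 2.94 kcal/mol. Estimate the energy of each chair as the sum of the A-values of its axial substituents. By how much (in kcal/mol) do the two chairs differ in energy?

C1 and C4 have opposite parity, so for the cis isomer the two substituents are one axial and one equatorial in each chair.
Chair I (methyl axial, phenyl equatorial): E = 1.79 kcal/mol.
Chair II (methyl equatorial, phenyl axial): E = 2.94 kcal/mol.
ΔE = 2.94 − 1.79 = 1.15 kcal/mol; chair I is more stable.

1.15 kcal/mol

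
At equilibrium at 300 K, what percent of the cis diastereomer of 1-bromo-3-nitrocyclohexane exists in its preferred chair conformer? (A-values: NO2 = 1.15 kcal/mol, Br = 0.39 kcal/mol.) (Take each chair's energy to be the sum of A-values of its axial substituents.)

93.0%

C1 and C3 have the same parity, so for the cis isomer the two substituents are e,e in one chair and a,a in the other.
Chair I (nitro axial, bromo axial): E = 1.54 kcal/mol; chair II (nitro equatorial, bromo equatorial): E = 0.00 kcal/mol.
ΔG = 1.54 kcal/mol between the two chairs.
K = exp(ΔG/RT) with R = 1.987×10⁻³ kcal mol⁻¹ K⁻¹ and T = 300 K gives K ≈ 13.2.
Fraction in the lower-energy chair = K/(K+1) = 93.0%.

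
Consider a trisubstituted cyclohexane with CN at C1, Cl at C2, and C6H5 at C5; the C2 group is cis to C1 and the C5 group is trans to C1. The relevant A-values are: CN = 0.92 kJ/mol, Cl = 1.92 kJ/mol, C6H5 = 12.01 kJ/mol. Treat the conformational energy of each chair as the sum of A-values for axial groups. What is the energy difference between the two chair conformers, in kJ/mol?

Chair I (cyano axial, chloro equatorial, phenyl equatorial): E = 0.92 kJ/mol.
Chair II (cyano equatorial, chloro axial, phenyl axial): E = 13.93 kJ/mol.
ΔE = 13.93 − 0.92 = 13.01 kJ/mol; chair I is more stable.

13.01 kJ/mol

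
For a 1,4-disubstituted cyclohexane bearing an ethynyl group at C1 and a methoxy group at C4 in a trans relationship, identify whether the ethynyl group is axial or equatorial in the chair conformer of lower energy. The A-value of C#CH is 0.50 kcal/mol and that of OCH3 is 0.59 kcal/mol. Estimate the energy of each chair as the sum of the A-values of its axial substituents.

equatorial

C1 and C4 have opposite parity, so for the trans isomer the two substituents are e,e in one chair and a,a in the other.
Chair I (ethynyl axial, methoxy axial): E = 1.09 kcal/mol.
Chair II (ethynyl equatorial, methoxy equatorial): E = 0.00 kcal/mol.
Chair II is the more stable (lower-energy) conformer, and in that chair the ethynyl group is equatorial.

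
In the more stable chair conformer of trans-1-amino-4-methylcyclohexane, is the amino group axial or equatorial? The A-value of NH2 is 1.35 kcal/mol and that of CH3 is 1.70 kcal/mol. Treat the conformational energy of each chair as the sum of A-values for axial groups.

C1 and C4 have opposite parity, so for the trans isomer the two substituents are e,e in one chair and a,a in the other.
Chair I (amino axial, methyl axial): E = 3.05 kcal/mol.
Chair II (amino equatorial, methyl equatorial): E = 0.00 kcal/mol.
Chair II is the more stable (lower-energy) conformer, and in that chair the amino group is equatorial.

equatorial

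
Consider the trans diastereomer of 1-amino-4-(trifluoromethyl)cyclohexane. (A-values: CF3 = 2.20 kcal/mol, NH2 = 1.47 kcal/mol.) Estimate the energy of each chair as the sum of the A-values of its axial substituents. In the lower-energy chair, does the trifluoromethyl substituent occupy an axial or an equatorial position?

C1 and C4 have opposite parity, so for the trans isomer the two substituents are e,e in one chair and a,a in the other.
Chair I (trifluoromethyl axial, amino axial): E = 3.67 kcal/mol.
Chair II (trifluoromethyl equatorial, amino equatorial): E = 0.00 kcal/mol.
Chair II is the more stable (lower-energy) conformer, and in that chair the trifluoromethyl group is equatorial.

equatorial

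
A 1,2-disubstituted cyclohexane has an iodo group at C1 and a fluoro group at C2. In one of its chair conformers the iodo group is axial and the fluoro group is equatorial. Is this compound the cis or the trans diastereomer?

cis

C1 and C2 have opposite parity, so their axial bonds point in opposite directions.
With opposite-parity carbons, two substituents on the same face are one axial and one equatorial; opposite faces give both axial or both equatorial.
Here the groups are axial/equatorial → same face → cis.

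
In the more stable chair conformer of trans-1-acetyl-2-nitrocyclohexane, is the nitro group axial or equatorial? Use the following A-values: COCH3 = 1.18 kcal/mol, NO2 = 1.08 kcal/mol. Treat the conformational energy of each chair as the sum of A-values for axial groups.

C1 and C2 have opposite parity, so for the trans isomer the two substituents are e,e in one chair and a,a in the other.
Chair I (acetyl axial, nitro axial): E = 2.26 kcal/mol.
Chair II (acetyl equatorial, nitro equatorial): E = 0.00 kcal/mol.
Chair II is the more stable (lower-energy) conformer, and in that chair the nitro group is equatorial.

equatorial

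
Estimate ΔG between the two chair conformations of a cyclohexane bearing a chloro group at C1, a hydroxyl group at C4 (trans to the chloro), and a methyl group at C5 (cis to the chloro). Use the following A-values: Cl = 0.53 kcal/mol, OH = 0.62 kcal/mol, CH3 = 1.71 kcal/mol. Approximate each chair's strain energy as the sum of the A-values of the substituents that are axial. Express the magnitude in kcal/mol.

Chair I (chloro axial, hydroxyl axial, methyl axial): E = 2.86 kcal/mol.
Chair II (chloro equatorial, hydroxyl equatorial, methyl equatorial): E = 0.00 kcal/mol.
ΔE = 2.86 − 0.00 = 2.86 kcal/mol; chair II is more stable.

2.86 kcal/mol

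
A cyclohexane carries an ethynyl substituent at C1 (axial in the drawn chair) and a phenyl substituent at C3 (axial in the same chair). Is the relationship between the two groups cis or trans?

C1 and C3 have the same parity, so their axial bonds point in the same direction.
With same-parity carbons, two substituents on the same face are both axial or both equatorial; opposite faces give one of each.
Here the groups are axial/axial → same face → cis.

cis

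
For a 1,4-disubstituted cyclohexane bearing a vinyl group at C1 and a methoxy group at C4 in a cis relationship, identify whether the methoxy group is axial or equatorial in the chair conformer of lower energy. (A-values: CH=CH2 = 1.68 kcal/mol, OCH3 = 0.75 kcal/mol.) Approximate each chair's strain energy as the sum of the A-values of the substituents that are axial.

axial

C1 and C4 have opposite parity, so for the cis isomer the two substituents are one axial and one equatorial in each chair.
Chair I (vinyl axial, methoxy equatorial): E = 1.68 kcal/mol.
Chair II (vinyl equatorial, methoxy axial): E = 0.75 kcal/mol.
Chair II is the more stable (lower-energy) conformer, and in that chair the methoxy group is axial.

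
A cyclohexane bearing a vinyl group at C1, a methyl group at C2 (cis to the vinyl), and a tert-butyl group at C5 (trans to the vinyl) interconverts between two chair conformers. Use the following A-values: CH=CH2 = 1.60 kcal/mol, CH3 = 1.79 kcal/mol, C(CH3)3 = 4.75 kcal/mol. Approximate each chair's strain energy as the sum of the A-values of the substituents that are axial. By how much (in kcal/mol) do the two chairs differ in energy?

Chair I (vinyl axial, methyl equatorial, tert-butyl equatorial): E = 1.60 kcal/mol.
Chair II (vinyl equatorial, methyl axial, tert-butyl axial): E = 6.54 kcal/mol.
ΔE = 6.54 − 1.60 = 4.94 kcal/mol; chair I is more stable.

4.94 kcal/mol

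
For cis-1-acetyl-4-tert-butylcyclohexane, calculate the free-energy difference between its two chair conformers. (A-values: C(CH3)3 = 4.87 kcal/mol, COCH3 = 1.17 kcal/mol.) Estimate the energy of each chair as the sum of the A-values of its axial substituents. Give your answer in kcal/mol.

C1 and C4 have opposite parity, so for the cis isomer the two substituents are one axial and one equatorial in each chair.
Chair I (tert-butyl axial, acetyl equatorial): E = 4.87 kcal/mol.
Chair II (tert-butyl equatorial, acetyl axial): E = 1.17 kcal/mol.
ΔE = 4.87 − 1.17 = 3.70 kcal/mol; chair II is more stable.

3.70 kcal/mol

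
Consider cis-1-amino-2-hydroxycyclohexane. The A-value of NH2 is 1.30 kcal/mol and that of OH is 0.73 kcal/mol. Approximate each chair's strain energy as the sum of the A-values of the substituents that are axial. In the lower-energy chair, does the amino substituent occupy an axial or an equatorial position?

C1 and C2 have opposite parity, so for the cis isomer the two substituents are one axial and one equatorial in each chair.
Chair I (amino axial, hydroxyl equatorial): E = 1.30 kcal/mol.
Chair II (amino equatorial, hydroxyl axial): E = 0.73 kcal/mol.
Chair II is the more stable (lower-energy) conformer, and in that chair the amino group is equatorial.

equatorial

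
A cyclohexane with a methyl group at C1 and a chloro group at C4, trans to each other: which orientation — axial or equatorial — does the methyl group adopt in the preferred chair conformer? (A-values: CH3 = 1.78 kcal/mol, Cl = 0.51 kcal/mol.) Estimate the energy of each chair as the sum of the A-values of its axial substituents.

C1 and C4 have opposite parity, so for the trans isomer the two substituents are e,e in one chair and a,a in the other.
Chair I (methyl axial, chloro axial): E = 2.29 kcal/mol.
Chair II (methyl equatorial, chloro equatorial): E = 0.00 kcal/mol.
Chair II is the more stable (lower-energy) conformer, and in that chair the methyl group is equatorial.

equatorial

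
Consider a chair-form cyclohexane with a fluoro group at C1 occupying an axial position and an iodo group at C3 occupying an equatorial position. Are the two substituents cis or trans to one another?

C1 and C3 have the same parity, so their axial bonds point in the same direction.
With same-parity carbons, two substituents on the same face are both axial or both equatorial; opposite faces give one of each.
Here the groups are axial/equatorial → opposite face → trans.

trans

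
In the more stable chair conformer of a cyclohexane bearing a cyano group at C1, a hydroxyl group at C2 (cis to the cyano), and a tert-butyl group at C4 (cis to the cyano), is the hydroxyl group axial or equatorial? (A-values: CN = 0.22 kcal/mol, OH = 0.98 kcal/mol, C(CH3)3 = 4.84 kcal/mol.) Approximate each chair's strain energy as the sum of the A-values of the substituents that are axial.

equatorial

Chair I (cyano axial, hydroxyl equatorial, tert-butyl equatorial): E = 0.22 kcal/mol.
Chair II (cyano equatorial, hydroxyl axial, tert-butyl axial): E = 5.82 kcal/mol.
Chair I is the more stable (lower-energy) conformer, and in that chair the hydroxyl group is equatorial.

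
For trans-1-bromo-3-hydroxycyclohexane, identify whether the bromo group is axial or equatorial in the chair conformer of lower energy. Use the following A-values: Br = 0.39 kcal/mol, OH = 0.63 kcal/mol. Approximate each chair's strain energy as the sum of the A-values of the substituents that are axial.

axial

C1 and C3 have the same parity, so for the trans isomer the two substituents are one axial and one equatorial in each chair.
Chair I (bromo axial, hydroxyl equatorial): E = 0.39 kcal/mol.
Chair II (bromo equatorial, hydroxyl axial): E = 0.63 kcal/mol.
Chair I is the more stable (lower-energy) conformer, and in that chair the bromo group is axial.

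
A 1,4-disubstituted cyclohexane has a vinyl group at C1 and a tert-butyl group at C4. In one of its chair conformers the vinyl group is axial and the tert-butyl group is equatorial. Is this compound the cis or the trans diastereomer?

C1 and C4 have opposite parity, so their axial bonds point in opposite directions.
With opposite-parity carbons, two substituents on the same face are one axial and one equatorial; opposite faces give both axial or both equatorial.
Here the groups are axial/equatorial → same face → cis.

cis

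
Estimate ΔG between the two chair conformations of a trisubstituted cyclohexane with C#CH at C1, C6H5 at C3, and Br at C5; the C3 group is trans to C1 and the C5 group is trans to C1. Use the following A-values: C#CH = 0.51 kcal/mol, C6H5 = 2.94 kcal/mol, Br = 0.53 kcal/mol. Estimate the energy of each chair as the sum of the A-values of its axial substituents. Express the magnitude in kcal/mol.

Chair I (ethynyl axial, phenyl equatorial, bromo equatorial): E = 0.51 kcal/mol.
Chair II (ethynyl equatorial, phenyl axial, bromo axial): E = 3.47 kcal/mol.
ΔE = 3.47 − 0.51 = 2.96 kcal/mol; chair I is more stable.

2.96 kcal/mol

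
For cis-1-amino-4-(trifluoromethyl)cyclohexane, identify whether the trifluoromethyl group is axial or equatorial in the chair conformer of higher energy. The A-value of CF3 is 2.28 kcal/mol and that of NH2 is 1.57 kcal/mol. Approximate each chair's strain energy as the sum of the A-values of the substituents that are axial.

axial

C1 and C4 have opposite parity, so for the cis isomer the two substituents are one axial and one equatorial in each chair.
Chair I (trifluoromethyl axial, amino equatorial): E = 2.28 kcal/mol.
Chair II (trifluoromethyl equatorial, amino axial): E = 1.57 kcal/mol.
Chair I is the less stable (higher-energy) conformer, and in that chair the trifluoromethyl group is axial.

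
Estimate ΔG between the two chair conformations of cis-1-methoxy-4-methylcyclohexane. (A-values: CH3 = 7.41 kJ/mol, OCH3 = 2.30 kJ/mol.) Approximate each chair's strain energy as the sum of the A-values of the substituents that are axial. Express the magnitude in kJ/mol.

5.11 kJ/mol

C1 and C4 have opposite parity, so for the cis isomer the two substituents are one axial and one equatorial in each chair.
Chair I (methyl axial, methoxy equatorial): E = 7.41 kJ/mol.
Chair II (methyl equatorial, methoxy axial): E = 2.30 kJ/mol.
ΔE = 7.41 − 2.30 = 5.11 kJ/mol; chair II is more stable.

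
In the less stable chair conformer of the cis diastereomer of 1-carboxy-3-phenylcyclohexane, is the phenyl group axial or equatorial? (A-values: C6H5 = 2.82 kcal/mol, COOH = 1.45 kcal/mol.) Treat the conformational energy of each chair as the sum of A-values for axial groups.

C1 and C3 have the same parity, so for the cis isomer the two substituents are e,e in one chair and a,a in the other.
Chair I (phenyl axial, carboxyl axial): E = 4.27 kcal/mol.
Chair II (phenyl equatorial, carboxyl equatorial): E = 0.00 kcal/mol.
Chair I is the less stable (higher-energy) conformer, and in that chair the phenyl group is axial.

axial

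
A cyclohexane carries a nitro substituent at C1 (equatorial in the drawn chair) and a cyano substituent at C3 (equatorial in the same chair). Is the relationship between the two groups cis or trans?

cis

C1 and C3 have the same parity, so their axial bonds point in the same direction.
With same-parity carbons, two substituents on the same face are both axial or both equatorial; opposite faces give one of each.
Here the groups are equatorial/equatorial → same face → cis.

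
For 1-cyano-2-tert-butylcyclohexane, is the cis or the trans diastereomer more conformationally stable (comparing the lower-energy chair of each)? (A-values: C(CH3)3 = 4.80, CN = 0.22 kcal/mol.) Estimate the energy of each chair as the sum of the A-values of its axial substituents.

trans

At 1,2 positions (parity opposite): cis → (a,e or e,a); trans → (e,e or a,a).
Best chair for cis: E = 0.22 kcal/mol; best chair for trans: E = 0.00 kcal/mol.
The trans isomer is lower by 0.22 kcal/mol.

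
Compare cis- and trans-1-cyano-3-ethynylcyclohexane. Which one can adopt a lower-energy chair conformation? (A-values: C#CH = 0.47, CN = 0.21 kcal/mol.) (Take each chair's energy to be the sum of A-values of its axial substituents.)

cis

At 1,3 positions (parity same): cis → (e,e or a,a); trans → (a,e or e,a).
Best chair for cis: E = 0.00 kcal/mol; best chair for trans: E = 0.21 kcal/mol.
The cis isomer is lower by 0.21 kcal/mol.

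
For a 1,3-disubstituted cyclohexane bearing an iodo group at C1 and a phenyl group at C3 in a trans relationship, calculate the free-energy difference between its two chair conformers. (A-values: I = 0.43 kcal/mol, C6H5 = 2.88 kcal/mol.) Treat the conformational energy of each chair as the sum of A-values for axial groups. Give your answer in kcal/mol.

2.45 kcal/mol

C1 and C3 have the same parity, so for the trans isomer the two substituents are one axial and one equatorial in each chair.
Chair I (iodo axial, phenyl equatorial): E = 0.43 kcal/mol.
Chair II (iodo equatorial, phenyl axial): E = 2.88 kcal/mol.
ΔE = 2.88 − 0.43 = 2.45 kcal/mol; chair I is more stable.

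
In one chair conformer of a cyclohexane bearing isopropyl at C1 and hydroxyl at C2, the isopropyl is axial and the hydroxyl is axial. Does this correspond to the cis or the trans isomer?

C1 and C2 have opposite parity, so their axial bonds point in opposite directions.
With opposite-parity carbons, two substituents on the same face are one axial and one equatorial; opposite faces give both axial or both equatorial.
Here the groups are axial/axial → opposite face → trans.

trans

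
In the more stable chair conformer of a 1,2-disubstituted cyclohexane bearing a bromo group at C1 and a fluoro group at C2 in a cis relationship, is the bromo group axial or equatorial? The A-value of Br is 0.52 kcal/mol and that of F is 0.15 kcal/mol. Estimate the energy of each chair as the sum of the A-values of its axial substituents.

equatorial

C1 and C2 have opposite parity, so for the cis isomer the two substituents are one axial and one equatorial in each chair.
Chair I (bromo axial, fluoro equatorial): E = 0.52 kcal/mol.
Chair II (bromo equatorial, fluoro axial): E = 0.15 kcal/mol.
Chair II is the more stable (lower-energy) conformer, and in that chair the bromo group is equatorial.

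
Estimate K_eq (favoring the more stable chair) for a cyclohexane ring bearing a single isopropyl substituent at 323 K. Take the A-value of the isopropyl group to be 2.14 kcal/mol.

One chair has the isopropyl group axial (E = 2.14 kcal/mol) and the other has it equatorial (E = 0).
ΔG = 2.14 kcal/mol between the two chairs.
K = exp(ΔG/RT) with R = 1.987×10⁻³ kcal mol⁻¹ K⁻¹ and T = 323 K gives K ≈ 28.1.

K ≈ 28.1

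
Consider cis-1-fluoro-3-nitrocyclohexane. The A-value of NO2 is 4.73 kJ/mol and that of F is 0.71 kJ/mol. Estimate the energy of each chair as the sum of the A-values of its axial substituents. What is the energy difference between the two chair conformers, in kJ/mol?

C1 and C3 have the same parity, so for the cis isomer the two substituents are e,e in one chair and a,a in the other.
Chair I (nitro axial, fluoro axial): E = 5.44 kJ/mol.
Chair II (nitro equatorial, fluoro equatorial): E = 0.00 kJ/mol.
ΔE = 5.44 − 0.00 = 5.44 kJ/mol; chair II is more stable.

5.44 kJ/mol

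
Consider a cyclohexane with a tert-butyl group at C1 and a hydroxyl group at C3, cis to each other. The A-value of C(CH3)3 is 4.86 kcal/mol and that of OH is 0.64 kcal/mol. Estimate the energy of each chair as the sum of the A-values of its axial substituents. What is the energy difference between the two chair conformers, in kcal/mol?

5.50 kcal/mol

C1 and C3 have the same parity, so for the cis isomer the two substituents are e,e in one chair and a,a in the other.
Chair I (tert-butyl axial, hydroxyl axial): E = 5.50 kcal/mol.
Chair II (tert-butyl equatorial, hydroxyl equatorial): E = 0.00 kcal/mol.
ΔE = 5.50 − 0.00 = 5.50 kcal/mol; chair II is more stable.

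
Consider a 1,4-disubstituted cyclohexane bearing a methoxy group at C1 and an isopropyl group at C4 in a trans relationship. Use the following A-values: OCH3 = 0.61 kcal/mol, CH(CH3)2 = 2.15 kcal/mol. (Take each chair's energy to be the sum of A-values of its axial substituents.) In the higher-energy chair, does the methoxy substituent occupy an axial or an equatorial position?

C1 and C4 have opposite parity, so for the trans isomer the two substituents are e,e in one chair and a,a in the other.
Chair I (methoxy axial, isopropyl axial): E = 2.76 kcal/mol.
Chair II (methoxy equatorial, isopropyl equatorial): E = 0.00 kcal/mol.
Chair I is the less stable (higher-energy) conformer, and in that chair the methoxy group is axial.

axial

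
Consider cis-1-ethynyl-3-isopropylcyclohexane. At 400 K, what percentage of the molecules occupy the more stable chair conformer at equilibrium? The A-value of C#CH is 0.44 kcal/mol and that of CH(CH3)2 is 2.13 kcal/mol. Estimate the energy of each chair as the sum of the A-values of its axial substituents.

C1 and C3 have the same parity, so for the cis isomer the two substituents are e,e in one chair and a,a in the other.
Chair I (ethynyl axial, isopropyl axial): E = 2.57 kcal/mol; chair II (ethynyl equatorial, isopropyl equatorial): E = 0.00 kcal/mol.
ΔG = 2.57 kcal/mol between the two chairs.
K = exp(ΔG/RT) with R = 1.987×10⁻³ kcal mol⁻¹ K⁻¹ and T = 400 K gives K ≈ 25.4.
Fraction in the lower-energy chair = K/(K+1) = 96.2%.

96.2%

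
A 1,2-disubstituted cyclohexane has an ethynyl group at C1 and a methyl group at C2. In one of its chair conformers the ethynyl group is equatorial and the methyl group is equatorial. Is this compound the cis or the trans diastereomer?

C1 and C2 have opposite parity, so their axial bonds point in opposite directions.
With opposite-parity carbons, two substituents on the same face are one axial and one equatorial; opposite faces give both axial or both equatorial.
Here the groups are equatorial/equatorial → opposite face → trans.

trans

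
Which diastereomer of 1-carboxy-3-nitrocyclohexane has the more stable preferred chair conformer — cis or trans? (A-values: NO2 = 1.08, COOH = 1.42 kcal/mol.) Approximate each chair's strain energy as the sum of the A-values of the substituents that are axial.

cis

At 1,3 positions (parity same): cis → (e,e or a,a); trans → (a,e or e,a).
Best chair for cis: E = 0.00 kcal/mol; best chair for trans: E = 1.08 kcal/mol.
The cis isomer is lower by 1.08 kcal/mol.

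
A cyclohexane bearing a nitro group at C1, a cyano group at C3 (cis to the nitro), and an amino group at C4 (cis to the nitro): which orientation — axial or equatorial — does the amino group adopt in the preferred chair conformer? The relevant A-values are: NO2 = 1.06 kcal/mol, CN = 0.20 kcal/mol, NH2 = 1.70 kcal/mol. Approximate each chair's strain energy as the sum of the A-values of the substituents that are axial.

Chair I (nitro axial, cyano axial, amino equatorial): E = 1.26 kcal/mol.
Chair II (nitro equatorial, cyano equatorial, amino axial): E = 1.70 kcal/mol.
Chair I is the more stable (lower-energy) conformer, and in that chair the amino group is equatorial.

equatorial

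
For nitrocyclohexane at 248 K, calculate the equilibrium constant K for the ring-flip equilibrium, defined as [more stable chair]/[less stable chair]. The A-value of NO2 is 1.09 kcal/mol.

K ≈ 9.13

One chair has the nitro group axial (E = 1.09 kcal/mol) and the other has it equatorial (E = 0).
ΔG = 1.09 kcal/mol between the two chairs.
K = exp(ΔG/RT) with R = 1.987×10⁻³ kcal mol⁻¹ K⁻¹ and T = 248 K gives K ≈ 9.13.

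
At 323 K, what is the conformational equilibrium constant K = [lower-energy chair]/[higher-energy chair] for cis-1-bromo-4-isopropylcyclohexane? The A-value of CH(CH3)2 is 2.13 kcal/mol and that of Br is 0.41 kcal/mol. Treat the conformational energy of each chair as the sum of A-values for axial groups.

K ≈ 14.6

C1 and C4 have opposite parity, so for the cis isomer the two substituents are one axial and one equatorial in each chair.
Chair I (isopropyl axial, bromo equatorial): E = 2.13 kcal/mol; chair II (isopropyl equatorial, bromo axial): E = 0.41 kcal/mol.
ΔG = 1.72 kcal/mol between the two chairs.
K = exp(ΔG/RT) with R = 1.987×10⁻³ kcal mol⁻¹ K⁻¹ and T = 323 K gives K ≈ 14.6.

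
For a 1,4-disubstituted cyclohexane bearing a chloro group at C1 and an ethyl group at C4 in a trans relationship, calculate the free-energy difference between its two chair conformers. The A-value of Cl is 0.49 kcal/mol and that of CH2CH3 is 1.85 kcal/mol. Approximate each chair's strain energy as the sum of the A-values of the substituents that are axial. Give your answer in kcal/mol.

C1 and C4 have opposite parity, so for the trans isomer the two substituents are e,e in one chair and a,a in the other.
Chair I (chloro axial, ethyl axial): E = 2.34 kcal/mol.
Chair II (chloro equatorial, ethyl equatorial): E = 0.00 kcal/mol.
ΔE = 2.34 − 0.00 = 2.34 kcal/mol; chair II is more stable.

2.34 kcal/mol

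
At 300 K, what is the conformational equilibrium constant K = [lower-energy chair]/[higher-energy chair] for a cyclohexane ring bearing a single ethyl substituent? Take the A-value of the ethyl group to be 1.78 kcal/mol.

One chair has the ethyl group axial (E = 1.78 kcal/mol) and the other has it equatorial (E = 0).
ΔG = 1.78 kcal/mol between the two chairs.
K = exp(ΔG/RT) with R = 1.987×10⁻³ kcal mol⁻¹ K⁻¹ and T = 300 K gives K ≈ 19.8.

K ≈ 19.8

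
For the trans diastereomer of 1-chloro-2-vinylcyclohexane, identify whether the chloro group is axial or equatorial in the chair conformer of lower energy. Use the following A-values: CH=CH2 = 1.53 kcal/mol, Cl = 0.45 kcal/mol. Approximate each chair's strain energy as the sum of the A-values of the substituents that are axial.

equatorial

C1 and C2 have opposite parity, so for the trans isomer the two substituents are e,e in one chair and a,a in the other.
Chair I (vinyl axial, chloro axial): E = 1.98 kcal/mol.
Chair II (vinyl equatorial, chloro equatorial): E = 0.00 kcal/mol.
Chair II is the more stable (lower-energy) conformer, and in that chair the chloro group is equatorial.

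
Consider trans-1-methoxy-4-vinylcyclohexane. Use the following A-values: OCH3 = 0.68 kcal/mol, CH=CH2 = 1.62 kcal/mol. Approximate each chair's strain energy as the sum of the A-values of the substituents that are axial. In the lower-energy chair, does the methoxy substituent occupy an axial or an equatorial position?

C1 and C4 have opposite parity, so for the trans isomer the two substituents are e,e in one chair and a,a in the other.
Chair I (methoxy axial, vinyl axial): E = 2.30 kcal/mol.
Chair II (methoxy equatorial, vinyl equatorial): E = 0.00 kcal/mol.
Chair II is the more stable (lower-energy) conformer, and in that chair the methoxy group is equatorial.

equatorial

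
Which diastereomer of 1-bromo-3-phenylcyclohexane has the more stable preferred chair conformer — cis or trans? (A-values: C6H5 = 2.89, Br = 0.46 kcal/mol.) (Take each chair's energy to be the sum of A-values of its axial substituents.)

At 1,3 positions (parity same): cis → (e,e or a,a); trans → (a,e or e,a).
Best chair for cis: E = 0.00 kcal/mol; best chair for trans: E = 0.46 kcal/mol.
The cis isomer is lower by 0.46 kcal/mol.

cis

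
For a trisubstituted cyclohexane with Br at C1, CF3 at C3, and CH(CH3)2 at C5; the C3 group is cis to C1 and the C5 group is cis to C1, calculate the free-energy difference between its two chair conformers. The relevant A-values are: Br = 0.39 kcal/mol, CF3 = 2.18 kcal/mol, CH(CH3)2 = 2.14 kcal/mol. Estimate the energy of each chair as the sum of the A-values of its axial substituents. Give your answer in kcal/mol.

4.71 kcal/mol

Chair I (bromo axial, trifluoromethyl axial, isopropyl axial): E = 4.71 kcal/mol.
Chair II (bromo equatorial, trifluoromethyl equatorial, isopropyl equatorial): E = 0.00 kcal/mol.
ΔE = 4.71 − 0.00 = 4.71 kcal/mol; chair II is more stable.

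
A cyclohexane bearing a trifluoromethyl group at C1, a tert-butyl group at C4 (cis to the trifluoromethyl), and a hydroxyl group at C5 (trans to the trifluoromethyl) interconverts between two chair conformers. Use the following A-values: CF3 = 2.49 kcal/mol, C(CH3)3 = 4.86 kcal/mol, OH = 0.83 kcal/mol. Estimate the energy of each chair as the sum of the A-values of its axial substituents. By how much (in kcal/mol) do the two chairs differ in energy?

Chair I (trifluoromethyl axial, tert-butyl equatorial, hydroxyl equatorial): E = 2.49 kcal/mol.
Chair II (trifluoromethyl equatorial, tert-butyl axial, hydroxyl axial): E = 5.69 kcal/mol.
ΔE = 5.69 − 2.49 = 3.20 kcal/mol; chair I is more stable.

3.20 kcal/mol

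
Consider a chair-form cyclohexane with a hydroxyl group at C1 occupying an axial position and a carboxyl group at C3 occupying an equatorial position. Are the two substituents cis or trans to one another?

C1 and C3 have the same parity, so their axial bonds point in the same direction.
With same-parity carbons, two substituents on the same face are both axial or both equatorial; opposite faces give one of each.
Here the groups are axial/equatorial → opposite face → trans.

trans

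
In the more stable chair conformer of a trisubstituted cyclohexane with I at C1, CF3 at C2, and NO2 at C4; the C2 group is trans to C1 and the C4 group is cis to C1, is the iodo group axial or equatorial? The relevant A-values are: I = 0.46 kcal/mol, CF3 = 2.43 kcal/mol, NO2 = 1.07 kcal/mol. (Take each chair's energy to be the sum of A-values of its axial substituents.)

Chair I (iodo axial, trifluoromethyl axial, nitro equatorial): E = 2.89 kcal/mol.
Chair II (iodo equatorial, trifluoromethyl equatorial, nitro axial): E = 1.07 kcal/mol.
Chair II is the more stable (lower-energy) conformer, and in that chair the iodo group is equatorial.

equatorial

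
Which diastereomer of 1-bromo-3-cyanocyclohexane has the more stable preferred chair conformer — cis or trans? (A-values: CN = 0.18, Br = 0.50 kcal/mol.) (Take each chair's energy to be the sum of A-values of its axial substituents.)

At 1,3 positions (parity same): cis → (e,e or a,a); trans → (a,e or e,a).
Best chair for cis: E = 0.00 kcal/mol; best chair for trans: E = 0.18 kcal/mol.
The cis isomer is lower by 0.18 kcal/mol.

cis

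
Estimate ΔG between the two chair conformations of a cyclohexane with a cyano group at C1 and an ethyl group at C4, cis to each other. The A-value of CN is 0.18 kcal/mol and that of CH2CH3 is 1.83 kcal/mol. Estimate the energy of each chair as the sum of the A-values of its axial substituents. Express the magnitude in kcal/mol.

C1 and C4 have opposite parity, so for the cis isomer the two substituents are one axial and one equatorial in each chair.
Chair I (cyano axial, ethyl equatorial): E = 0.18 kcal/mol.
Chair II (cyano equatorial, ethyl axial): E = 1.83 kcal/mol.
ΔE = 1.83 − 0.18 = 1.65 kcal/mol; chair I is more stable.

1.65 kcal/mol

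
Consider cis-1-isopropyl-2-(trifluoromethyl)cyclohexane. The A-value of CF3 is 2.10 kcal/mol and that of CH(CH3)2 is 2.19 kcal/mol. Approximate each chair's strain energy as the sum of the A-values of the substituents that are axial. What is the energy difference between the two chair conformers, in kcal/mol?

0.09 kcal/mol

C1 and C2 have opposite parity, so for the cis isomer the two substituents are one axial and one equatorial in each chair.
Chair I (trifluoromethyl axial, isopropyl equatorial): E = 2.10 kcal/mol.
Chair II (trifluoromethyl equatorial, isopropyl axial): E = 2.19 kcal/mol.
ΔE = 2.19 − 2.10 = 0.09 kcal/mol; chair I is more stable.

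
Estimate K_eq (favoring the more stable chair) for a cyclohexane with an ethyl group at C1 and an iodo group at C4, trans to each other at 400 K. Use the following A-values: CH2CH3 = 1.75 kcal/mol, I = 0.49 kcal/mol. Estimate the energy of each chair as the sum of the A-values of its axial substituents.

C1 and C4 have opposite parity, so for the trans isomer the two substituents are e,e in one chair and a,a in the other.
Chair I (ethyl axial, iodo axial): E = 2.24 kcal/mol; chair II (ethyl equatorial, iodo equatorial): E = 0.00 kcal/mol.
ΔG = 2.24 kcal/mol between the two chairs.
K = exp(ΔG/RT) with R = 1.987×10⁻³ kcal mol⁻¹ K⁻¹ and T = 400 K gives K ≈ 16.7.

K ≈ 16.7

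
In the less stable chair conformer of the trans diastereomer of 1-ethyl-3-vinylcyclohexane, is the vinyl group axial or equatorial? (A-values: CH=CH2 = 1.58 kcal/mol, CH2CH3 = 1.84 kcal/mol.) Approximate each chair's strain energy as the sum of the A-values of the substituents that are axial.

C1 and C3 have the same parity, so for the trans isomer the two substituents are one axial and one equatorial in each chair.
Chair I (vinyl axial, ethyl equatorial): E = 1.58 kcal/mol.
Chair II (vinyl equatorial, ethyl axial): E = 1.84 kcal/mol.
Chair II is the less stable (higher-energy) conformer, and in that chair the vinyl group is equatorial.

equatorial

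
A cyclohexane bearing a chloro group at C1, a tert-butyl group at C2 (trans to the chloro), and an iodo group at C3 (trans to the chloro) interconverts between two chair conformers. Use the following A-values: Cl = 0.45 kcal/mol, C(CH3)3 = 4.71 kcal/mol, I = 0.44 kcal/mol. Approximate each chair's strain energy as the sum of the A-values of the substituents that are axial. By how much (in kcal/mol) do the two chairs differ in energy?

4.72 kcal/mol

Chair I (chloro axial, tert-butyl axial, iodo equatorial): E = 5.16 kcal/mol.
Chair II (chloro equatorial, tert-butyl equatorial, iodo axial): E = 0.44 kcal/mol.
ΔE = 5.16 − 0.44 = 4.72 kcal/mol; chair II is more stable.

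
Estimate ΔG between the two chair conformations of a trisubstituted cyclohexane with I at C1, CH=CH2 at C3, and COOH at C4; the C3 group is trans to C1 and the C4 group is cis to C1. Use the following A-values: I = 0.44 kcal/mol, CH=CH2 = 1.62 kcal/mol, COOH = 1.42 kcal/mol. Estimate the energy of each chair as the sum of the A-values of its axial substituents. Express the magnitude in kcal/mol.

Chair I (iodo axial, vinyl equatorial, carboxyl equatorial): E = 0.44 kcal/mol.
Chair II (iodo equatorial, vinyl axial, carboxyl axial): E = 3.04 kcal/mol.
ΔE = 3.04 − 0.44 = 2.60 kcal/mol; chair I is more stable.

2.60 kcal/mol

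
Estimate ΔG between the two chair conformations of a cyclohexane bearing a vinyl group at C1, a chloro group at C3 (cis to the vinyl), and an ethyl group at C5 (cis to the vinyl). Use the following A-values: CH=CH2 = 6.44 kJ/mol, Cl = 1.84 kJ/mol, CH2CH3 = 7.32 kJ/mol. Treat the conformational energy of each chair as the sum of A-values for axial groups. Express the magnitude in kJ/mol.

15.60 kJ/mol

Chair I (vinyl axial, chloro axial, ethyl axial): E = 15.60 kJ/mol.
Chair II (vinyl equatorial, chloro equatorial, ethyl equatorial): E = 0.00 kJ/mol.
ΔE = 15.60 − 0.00 = 15.60 kJ/mol; chair II is more stable.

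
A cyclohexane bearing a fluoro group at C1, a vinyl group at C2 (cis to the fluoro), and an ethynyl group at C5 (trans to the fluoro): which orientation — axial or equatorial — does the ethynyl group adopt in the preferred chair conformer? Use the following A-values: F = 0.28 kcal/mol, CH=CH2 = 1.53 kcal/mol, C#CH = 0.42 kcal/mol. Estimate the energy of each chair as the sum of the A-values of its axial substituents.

equatorial

Chair I (fluoro axial, vinyl equatorial, ethynyl equatorial): E = 0.28 kcal/mol.
Chair II (fluoro equatorial, vinyl axial, ethynyl axial): E = 1.95 kcal/mol.
Chair I is the more stable (lower-energy) conformer, and in that chair the ethynyl group is equatorial.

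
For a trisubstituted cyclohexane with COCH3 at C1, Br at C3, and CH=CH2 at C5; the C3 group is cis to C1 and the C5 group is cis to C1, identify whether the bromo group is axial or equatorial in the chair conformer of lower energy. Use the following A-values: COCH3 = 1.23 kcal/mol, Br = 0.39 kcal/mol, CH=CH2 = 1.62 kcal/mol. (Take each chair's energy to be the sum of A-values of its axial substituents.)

Chair I (acetyl axial, bromo axial, vinyl axial): E = 3.24 kcal/mol.
Chair II (acetyl equatorial, bromo equatorial, vinyl equatorial): E = 0.00 kcal/mol.
Chair II is the more stable (lower-energy) conformer, and in that chair the bromo group is equatorial.

equatorial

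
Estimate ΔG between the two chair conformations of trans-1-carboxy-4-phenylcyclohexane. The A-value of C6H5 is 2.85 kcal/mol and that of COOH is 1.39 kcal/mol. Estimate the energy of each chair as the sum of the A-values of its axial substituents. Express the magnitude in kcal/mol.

C1 and C4 have opposite parity, so for the trans isomer the two substituents are e,e in one chair and a,a in the other.
Chair I (phenyl axial, carboxyl axial): E = 4.24 kcal/mol.
Chair II (phenyl equatorial, carboxyl equatorial): E = 0.00 kcal/mol.
ΔE = 4.24 − 0.00 = 4.24 kcal/mol; chair II is more stable.

4.24 kcal/mol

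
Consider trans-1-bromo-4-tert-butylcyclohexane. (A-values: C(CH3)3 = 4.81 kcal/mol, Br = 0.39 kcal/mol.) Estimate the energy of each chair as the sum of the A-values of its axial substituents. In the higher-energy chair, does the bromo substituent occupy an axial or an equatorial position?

axial

C1 and C4 have opposite parity, so for the trans isomer the two substituents are e,e in one chair and a,a in the other.
Chair I (tert-butyl axial, bromo axial): E = 5.20 kcal/mol.
Chair II (tert-butyl equatorial, bromo equatorial): E = 0.00 kcal/mol.
Chair I is the less stable (higher-energy) conformer, and in that chair the bromo group is axial.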